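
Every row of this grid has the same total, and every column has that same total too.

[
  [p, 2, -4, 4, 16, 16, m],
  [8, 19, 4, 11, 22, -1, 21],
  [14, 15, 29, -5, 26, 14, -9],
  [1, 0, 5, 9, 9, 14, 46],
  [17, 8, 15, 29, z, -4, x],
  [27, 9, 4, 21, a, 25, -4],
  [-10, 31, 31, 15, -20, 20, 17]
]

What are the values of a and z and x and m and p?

Rows 2 and 3 both sum to 84, so that's the common total.
Column 1 has 8 + 14 + 1 + 17 + 27 − 10 = 57; the blank must be 84 − 57 = 27.
Row 6 has 27 + 9 + 4 + 21 + 25 − 4 = 82; the blank must be 84 − 82 = 2.
Column 5 has 16 + 22 + 26 + 9 + 2 − 20 = 55; the blank must be 84 − 55 = 29.
Row 5 has 17 + 8 + 15 + 29 + 29 − 4 = 94; the blank must be 84 − 94 = -10.
Row 1 has 27 + 2 − 4 + 4 + 16 + 16 = 61; the blank must be 84 − 61 = 23.

a = 2, z = 29, x = -10, m = 23, p = 27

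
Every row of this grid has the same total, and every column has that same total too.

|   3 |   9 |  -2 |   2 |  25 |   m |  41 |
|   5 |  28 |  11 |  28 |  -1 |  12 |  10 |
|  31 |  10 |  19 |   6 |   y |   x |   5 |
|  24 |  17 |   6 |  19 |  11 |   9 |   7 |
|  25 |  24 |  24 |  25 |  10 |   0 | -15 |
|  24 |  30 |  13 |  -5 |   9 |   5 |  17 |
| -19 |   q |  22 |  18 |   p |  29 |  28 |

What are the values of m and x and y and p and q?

m = 15, x = 23, y = -1, p = 40, q = -25

Rows 2 and 4 both sum to 93, so that's the common total.
The known cells in column 2 total 118, leaving 93 − 118 = -25 for the blank.
The known cells in row 7 total 53, leaving 93 − 53 = 40 for the blank.
The known cells in column 5 total 94, leaving 93 − 94 = -1 for the blank.
The known cells in row 1 total 78, leaving 93 − 78 = 15 for the blank.
The known cells in row 3 total 70, leaving 93 − 70 = 23 for the blank.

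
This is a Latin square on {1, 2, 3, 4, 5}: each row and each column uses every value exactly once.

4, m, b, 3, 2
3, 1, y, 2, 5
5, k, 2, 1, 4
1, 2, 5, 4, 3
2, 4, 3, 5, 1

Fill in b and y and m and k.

For row 2, column 3: row 2 already has {1, 2, 3, 5}; that leaves 4.
At (row 1, col 3): column 3 already has {2, 3, 4, 5}, so the value is 1.
For row 1, column 2: row 1 already has {1, 2, 3, 4}; that leaves 5.
At (row 3, col 2): row 3 already has {1, 2, 4, 5}, so the value is 3.

b = 1, y = 4, m = 5, k = 3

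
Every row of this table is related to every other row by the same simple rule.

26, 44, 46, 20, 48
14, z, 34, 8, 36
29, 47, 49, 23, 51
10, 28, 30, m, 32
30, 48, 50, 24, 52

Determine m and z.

m = 4, z = 32

The difference between any two rows is the same in every column — this is an addition table with the headers hidden.
Row 4 minus row 1 is 30 − 46 = -16, so its entry in column 4 is 20 + (-16) = 4.
Row 2 minus row 1 is 34 − 46 = -12, so its entry in column 2 is 44 + (-12) = 32.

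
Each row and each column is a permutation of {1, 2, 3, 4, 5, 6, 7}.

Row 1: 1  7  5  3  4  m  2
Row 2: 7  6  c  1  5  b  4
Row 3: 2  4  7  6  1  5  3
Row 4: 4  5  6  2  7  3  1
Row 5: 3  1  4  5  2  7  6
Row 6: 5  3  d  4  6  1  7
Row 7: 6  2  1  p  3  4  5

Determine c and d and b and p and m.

Cell (1,6): row 1 already has {1, 2, 3, 4, 5, 7} → 6.
Cell (2,6): column 6 already has {1, 3, 4, 5, 6, 7} → 2.
For row 2, column 3: row 2 already has {1, 2, 4, 5, 6, 7}; that leaves 3.
For row 7, column 4: row 7 already has {1, 2, 3, 4, 5, 6}; that leaves 7.
For row 6, column 3: row 6 already has {1, 3, 4, 5, 6, 7}; that leaves 2.

c = 3, d = 2, b = 2, p = 7, m = 6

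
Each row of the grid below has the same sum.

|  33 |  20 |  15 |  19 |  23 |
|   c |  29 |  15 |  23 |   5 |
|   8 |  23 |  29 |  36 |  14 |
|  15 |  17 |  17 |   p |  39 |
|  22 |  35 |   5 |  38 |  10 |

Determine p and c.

p = 22, c = 38

Row 1 sums to 110 and so does row 3; that's the common total.
In row 4 the known cells total 88, leaving 110 − 88 = 22.
In row 2 the known cells total 72, leaving 110 − 72 = 38.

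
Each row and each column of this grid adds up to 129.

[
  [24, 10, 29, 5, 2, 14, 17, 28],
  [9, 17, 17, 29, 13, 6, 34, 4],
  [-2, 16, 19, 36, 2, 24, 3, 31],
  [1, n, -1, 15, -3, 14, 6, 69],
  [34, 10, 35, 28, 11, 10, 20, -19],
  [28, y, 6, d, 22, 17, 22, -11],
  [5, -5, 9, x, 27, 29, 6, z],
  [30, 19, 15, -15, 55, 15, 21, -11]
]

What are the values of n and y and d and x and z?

The known cells in row 4 total 101, leaving 129 − 101 = 28 for the blank.
The known cells in column 2 total 95, leaving 129 − 95 = 34 for the blank.
The known cells in column 8 total 91, leaving 129 − 91 = 38 for the blank.
The known cells in row 6 total 118, leaving 129 − 118 = 11 for the blank.
The known cells in row 7 total 109, leaving 129 − 109 = 20 for the blank.

n = 28, y = 34, d = 11, x = 20, z = 38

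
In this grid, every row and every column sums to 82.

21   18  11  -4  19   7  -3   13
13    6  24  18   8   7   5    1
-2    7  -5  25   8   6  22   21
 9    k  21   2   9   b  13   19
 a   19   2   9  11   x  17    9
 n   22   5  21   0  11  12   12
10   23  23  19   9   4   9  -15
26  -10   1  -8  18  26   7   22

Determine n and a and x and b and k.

Column 2 has 18 + 6 + 7 + 19 + 22 + 23 − 10 = 85; the blank must be 82 − 85 = -3.
Row 6 has 22 + 5 + 21 + 0 + 11 + 12 + 12 = 83; the blank must be 82 − 83 = -1.
Column 1 has 21 + 13 − 2 + 9 − 1 + 10 + 26 = 76; the blank must be 82 − 76 = 6.
Row 5 has 6 + 19 + 2 + 9 + 11 + 17 + 9 = 73; the blank must be 82 − 73 = 9.
Row 4 has 9 − 3 + 21 + 2 + 9 + 13 + 19 = 70; the blank must be 82 − 70 = 12.

n = -1, a = 6, x = 9, b = 12, k = -3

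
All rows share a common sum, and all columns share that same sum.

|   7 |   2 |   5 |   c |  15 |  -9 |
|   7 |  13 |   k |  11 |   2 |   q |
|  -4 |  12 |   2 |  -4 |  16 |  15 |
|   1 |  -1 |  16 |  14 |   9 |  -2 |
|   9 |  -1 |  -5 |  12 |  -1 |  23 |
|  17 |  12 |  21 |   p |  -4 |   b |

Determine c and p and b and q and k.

c = 17, p = -13, b = 4, q = 6, k = -2

Rows 3 and 4 both sum to 37, so that's the common total.
The known cells in column 3 total 39, leaving 37 − 39 = -2 for the blank.
The known cells in row 2 total 31, leaving 37 − 31 = 6 for the blank.
The known cells in column 6 total 33, leaving 37 − 33 = 4 for the blank.
The known cells in row 1 total 20, leaving 37 − 20 = 17 for the blank.
The known cells in row 6 total 50, leaving 37 − 50 = -13 for the blank.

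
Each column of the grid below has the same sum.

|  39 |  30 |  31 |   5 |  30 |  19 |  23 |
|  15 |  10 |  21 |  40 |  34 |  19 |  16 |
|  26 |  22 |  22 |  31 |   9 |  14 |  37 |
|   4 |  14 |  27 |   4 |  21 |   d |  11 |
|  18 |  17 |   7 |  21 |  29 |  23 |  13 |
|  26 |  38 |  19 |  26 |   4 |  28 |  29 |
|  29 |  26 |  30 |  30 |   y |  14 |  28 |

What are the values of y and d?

Column 4 sums to 157 and so does column 7; that's the common total.
In column 5 the known cells total 127, leaving 157 − 127 = 30.
In column 6 the known cells total 117, leaving 157 − 117 = 40.

y = 30, d = 40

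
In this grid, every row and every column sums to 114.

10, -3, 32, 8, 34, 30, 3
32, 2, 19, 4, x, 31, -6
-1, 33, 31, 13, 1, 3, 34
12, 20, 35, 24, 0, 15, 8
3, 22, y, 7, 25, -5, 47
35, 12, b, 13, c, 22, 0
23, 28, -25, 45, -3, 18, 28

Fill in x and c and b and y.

x = 32, c = 25, b = 7, y = 15

Row 5: 3 + 22 + 7 + 25 − 5 + 47 = 99, so its missing entry is 114 − 99 = 15.
Row 2: 32 + 2 + 19 + 4 + 31 − 6 = 82, so its missing entry is 114 − 82 = 32.
Column 5: 34 + 32 + 1 + 0 + 25 − 3 = 89, so its missing entry is 114 − 89 = 25.
Row 6: 35 + 12 + 13 + 25 + 22 + 0 = 107, so its missing entry is 114 − 107 = 7.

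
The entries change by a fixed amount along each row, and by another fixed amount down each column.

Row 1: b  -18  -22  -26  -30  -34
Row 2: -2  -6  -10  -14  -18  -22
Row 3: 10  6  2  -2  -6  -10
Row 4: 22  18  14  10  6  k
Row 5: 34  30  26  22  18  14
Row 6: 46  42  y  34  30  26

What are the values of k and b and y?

k = 2, b = -14, y = 38

Along each row the entries change by -4 per step; down each column they change by 12.
Row 4: from 22 at column 1, stepping by -4 to column 6 gives 2.
Row 1: from -18 at column 2, stepping by -4 to column 1 gives -14.
Row 6: from 46 at column 1, stepping by -4 to column 3 gives 38.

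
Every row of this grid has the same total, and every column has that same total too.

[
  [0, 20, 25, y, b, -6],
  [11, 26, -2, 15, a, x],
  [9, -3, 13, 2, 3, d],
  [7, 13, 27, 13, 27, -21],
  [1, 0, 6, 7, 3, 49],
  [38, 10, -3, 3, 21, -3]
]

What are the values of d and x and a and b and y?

d = 42, x = 5, a = 11, b = 1, y = 26

Rows 4 and 5 both sum to 66, so that's the common total.
Column 4: 15 + 2 + 13 + 7 + 3 = 40, so its missing entry is 66 − 40 = 26.
Row 1: 0 + 20 + 25 + 26 − 6 = 65, so its missing entry is 66 − 65 = 1.
Column 5: 1 + 3 + 27 + 3 + 21 = 55, so its missing entry is 66 − 55 = 11.
Row 2: 11 + 26 − 2 + 15 + 11 = 61, so its missing entry is 66 − 61 = 5.
Row 3: 9 − 3 + 13 + 2 + 3 = 24, so its missing entry is 66 − 24 = 42.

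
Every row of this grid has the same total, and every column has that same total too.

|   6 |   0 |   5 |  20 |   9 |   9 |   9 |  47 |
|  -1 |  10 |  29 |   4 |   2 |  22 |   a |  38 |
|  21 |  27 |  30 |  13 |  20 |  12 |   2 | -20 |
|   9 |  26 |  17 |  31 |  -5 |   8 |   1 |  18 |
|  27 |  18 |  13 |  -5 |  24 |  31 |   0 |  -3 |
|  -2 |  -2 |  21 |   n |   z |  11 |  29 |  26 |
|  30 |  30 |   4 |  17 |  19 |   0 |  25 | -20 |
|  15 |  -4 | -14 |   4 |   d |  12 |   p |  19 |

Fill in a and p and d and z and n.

a = 1, p = 38, d = 35, z = 1, n = 21

Rows 1 and 3 both sum to 105, so that's the common total.
Column 4 has 20 + 4 + 13 + 31 − 5 + 17 + 4 = 84; the blank must be 105 − 84 = 21.
Row 6 has -2 − 2 + 21 + 21 + 11 + 29 + 26 = 104; the blank must be 105 − 104 = 1.
Column 5 has 9 + 2 + 20 − 5 + 24 + 1 + 19 = 70; the blank must be 105 − 70 = 35.
Row 8 has 15 − 4 − 14 + 4 + 35 + 12 + 19 = 67; the blank must be 105 − 67 = 38.
Row 2 has -1 + 10 + 29 + 4 + 2 + 22 + 38 = 104; the blank must be 105 − 104 = 1.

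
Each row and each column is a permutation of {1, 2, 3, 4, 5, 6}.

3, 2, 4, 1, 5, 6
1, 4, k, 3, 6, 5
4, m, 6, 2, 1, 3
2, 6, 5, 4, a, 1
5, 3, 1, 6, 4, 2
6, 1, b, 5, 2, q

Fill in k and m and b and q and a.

k = 2, m = 5, b = 3, q = 4, a = 3

Cell (2,3): row 2 already has {1, 3, 4, 5, 6} → 2.
Cell (6,6): column 6 already has {1, 2, 3, 5, 6} → 4.
At (row 3, col 2): row 3 already has {1, 2, 3, 4, 6}, so the value is 5.
At (row 4, col 5): row 4 already has {1, 2, 4, 5, 6}, so the value is 3.
At (row 6, col 3): row 6 already has {1, 2, 4, 5, 6}, so the value is 3.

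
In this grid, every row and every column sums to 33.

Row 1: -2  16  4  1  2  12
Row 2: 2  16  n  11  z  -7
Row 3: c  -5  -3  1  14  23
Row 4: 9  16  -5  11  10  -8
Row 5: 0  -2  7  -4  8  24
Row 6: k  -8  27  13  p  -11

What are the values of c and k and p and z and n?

The known cells in column 3 total 30, leaving 33 − 30 = 3 for the blank.
The known cells in row 3 total 30, leaving 33 − 30 = 3 for the blank.
The known cells in row 2 total 25, leaving 33 − 25 = 8 for the blank.
The known cells in column 5 total 42, leaving 33 − 42 = -9 for the blank.
The known cells in row 6 total 12, leaving 33 − 12 = 21 for the blank.

c = 3, k = 21, p = -9, z = 8, n = 3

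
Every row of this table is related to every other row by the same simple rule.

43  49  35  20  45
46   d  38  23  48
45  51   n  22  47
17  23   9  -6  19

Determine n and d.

n = 37, d = 52

The difference between any two rows is the same in every column — this is an addition table with the headers hidden.
Row 3 minus row 1 is 47 − 45 = 2, so its entry in column 3 is 35 + 2 = 37.
Row 2 minus row 1 is 48 − 45 = 3, so its entry in column 2 is 49 + 3 = 52.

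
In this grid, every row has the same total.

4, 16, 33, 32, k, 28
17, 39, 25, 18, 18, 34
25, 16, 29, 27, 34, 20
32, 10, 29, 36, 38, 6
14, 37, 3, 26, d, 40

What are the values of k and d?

k = 38, d = 31

Rows 2 and 3 both add up to 151, so every row sums to 151.
Row 1: 4 + 16 + 33 + 32 + 28 = 113, so the missing entry is 151 − 113 = 38.
Row 5: 14 + 37 + 3 + 26 + 40 = 120, so the missing entry is 151 − 120 = 31.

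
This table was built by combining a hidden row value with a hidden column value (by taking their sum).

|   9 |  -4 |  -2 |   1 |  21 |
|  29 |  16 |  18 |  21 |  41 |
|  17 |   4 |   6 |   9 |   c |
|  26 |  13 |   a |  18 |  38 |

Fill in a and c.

The difference between any two rows is the same in every column — this is an addition table with the headers hidden.
Row 4 minus row 1 is 26 − 9 = 17, so its entry in column 3 is -2 + 17 = 15.
Row 3 minus row 1 is 17 − 9 = 8, so its entry in column 5 is 21 + 8 = 29.

a = 15, c = 29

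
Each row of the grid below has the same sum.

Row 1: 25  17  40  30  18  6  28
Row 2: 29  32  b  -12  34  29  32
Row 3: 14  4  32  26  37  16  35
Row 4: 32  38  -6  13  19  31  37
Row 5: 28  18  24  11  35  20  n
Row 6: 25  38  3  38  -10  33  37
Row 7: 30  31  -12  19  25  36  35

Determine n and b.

Row 4 sums to 164 and so does row 7; that's the common total.
In row 5 the known cells total 136, leaving 164 − 136 = 28.
In row 2 the known cells total 144, leaving 164 − 144 = 20.

n = 28, b = 20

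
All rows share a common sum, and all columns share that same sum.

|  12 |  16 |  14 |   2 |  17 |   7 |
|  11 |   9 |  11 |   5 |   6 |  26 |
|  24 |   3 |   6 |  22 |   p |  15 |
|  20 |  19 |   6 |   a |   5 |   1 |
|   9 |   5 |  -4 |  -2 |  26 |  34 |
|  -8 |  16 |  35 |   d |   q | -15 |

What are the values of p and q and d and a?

Rows 1 and 2 both sum to 68, so that's the common total.
The known cells in row 3 total 70, leaving 68 − 70 = -2 for the blank.
The known cells in column 5 total 52, leaving 68 − 52 = 16 for the blank.
The known cells in row 6 total 44, leaving 68 − 44 = 24 for the blank.
The known cells in row 4 total 51, leaving 68 − 51 = 17 for the blank.

p = -2, q = 16, d = 24, a = 17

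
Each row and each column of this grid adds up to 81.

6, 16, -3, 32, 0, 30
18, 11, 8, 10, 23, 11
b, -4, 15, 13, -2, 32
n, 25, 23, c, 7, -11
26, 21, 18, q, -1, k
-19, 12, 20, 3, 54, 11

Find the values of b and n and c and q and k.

b = 27, n = 23, c = 14, q = 9, k = 8

Row 3: -4 + 15 + 13 − 2 + 32 = 54, so its missing entry is 81 − 54 = 27.
Column 1: 6 + 18 + 27 + 26 − 19 = 58, so its missing entry is 81 − 58 = 23.
Column 6: 30 + 11 + 32 − 11 + 11 = 73, so its missing entry is 81 − 73 = 8.
Row 5: 26 + 21 + 18 − 1 + 8 = 72, so its missing entry is 81 − 72 = 9.
Row 4: 23 + 25 + 23 + 7 − 11 = 67, so its missing entry is 81 − 67 = 14.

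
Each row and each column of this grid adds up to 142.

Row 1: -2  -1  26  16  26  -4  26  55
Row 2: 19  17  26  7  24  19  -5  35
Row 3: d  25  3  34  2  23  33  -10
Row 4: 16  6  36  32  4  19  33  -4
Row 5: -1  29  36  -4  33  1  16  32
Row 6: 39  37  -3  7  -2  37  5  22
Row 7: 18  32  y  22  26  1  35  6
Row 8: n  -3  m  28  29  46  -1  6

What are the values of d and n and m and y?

d = 32, n = 21, m = 16, y = 2

Row 7: 18 + 32 + 22 + 26 + 1 + 35 + 6 = 140, so its missing entry is 142 − 140 = 2.
Row 3: 25 + 3 + 34 + 2 + 23 + 33 − 10 = 110, so its missing entry is 142 − 110 = 32.
Column 1: -2 + 19 + 32 + 16 − 1 + 39 + 18 = 121, so its missing entry is 142 − 121 = 21.
Row 8: 21 − 3 + 28 + 29 + 46 − 1 + 6 = 126, so its missing entry is 142 − 126 = 16.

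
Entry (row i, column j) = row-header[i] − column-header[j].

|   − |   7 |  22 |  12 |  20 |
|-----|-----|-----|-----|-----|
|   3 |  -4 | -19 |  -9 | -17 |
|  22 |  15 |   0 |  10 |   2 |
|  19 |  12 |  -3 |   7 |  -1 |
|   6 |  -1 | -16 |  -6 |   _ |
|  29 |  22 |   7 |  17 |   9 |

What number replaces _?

-14

6 − 20 = -14.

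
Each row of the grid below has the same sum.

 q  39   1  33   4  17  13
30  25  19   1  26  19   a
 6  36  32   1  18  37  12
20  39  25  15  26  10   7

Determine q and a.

Row 3 sums to 142 and so does row 4; that's the common total.
In row 1 the known cells total 107, leaving 142 − 107 = 35.
In row 2 the known cells total 120, leaving 142 − 120 = 22.

q = 35, a = 22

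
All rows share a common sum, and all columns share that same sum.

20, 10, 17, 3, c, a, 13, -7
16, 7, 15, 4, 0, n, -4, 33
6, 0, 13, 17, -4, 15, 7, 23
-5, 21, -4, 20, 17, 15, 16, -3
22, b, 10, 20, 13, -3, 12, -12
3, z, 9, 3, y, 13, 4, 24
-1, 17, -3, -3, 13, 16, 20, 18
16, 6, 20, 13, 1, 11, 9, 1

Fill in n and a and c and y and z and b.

Rows 3 and 4 both sum to 77, so that's the common total.
The known cells in row 2 total 71, leaving 77 − 71 = 6 for the blank.
The known cells in column 6 total 73, leaving 77 − 73 = 4 for the blank.
The known cells in row 1 total 60, leaving 77 − 60 = 17 for the blank.
The known cells in column 5 total 57, leaving 77 − 57 = 20 for the blank.
The known cells in row 6 total 76, leaving 77 − 76 = 1 for the blank.
The known cells in row 5 total 62, leaving 77 − 62 = 15 for the blank.

n = 6, a = 4, c = 17, y = 20, z = 1, b = 15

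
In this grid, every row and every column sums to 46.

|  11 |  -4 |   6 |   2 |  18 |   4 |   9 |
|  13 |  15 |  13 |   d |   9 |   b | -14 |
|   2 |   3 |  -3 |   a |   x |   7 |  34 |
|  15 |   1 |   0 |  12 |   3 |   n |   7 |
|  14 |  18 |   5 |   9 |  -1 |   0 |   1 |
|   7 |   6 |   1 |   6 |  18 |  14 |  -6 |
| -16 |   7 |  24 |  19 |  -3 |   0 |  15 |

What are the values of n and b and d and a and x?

n = 8, b = 13, d = -3, a = 1, x = 2

The known cells in column 5 total 44, leaving 46 − 44 = 2 for the blank.
The known cells in row 3 total 45, leaving 46 − 45 = 1 for the blank.
The known cells in column 4 total 49, leaving 46 − 49 = -3 for the blank.
The known cells in row 2 total 33, leaving 46 − 33 = 13 for the blank.
The known cells in row 4 total 38, leaving 46 − 38 = 8 for the blank.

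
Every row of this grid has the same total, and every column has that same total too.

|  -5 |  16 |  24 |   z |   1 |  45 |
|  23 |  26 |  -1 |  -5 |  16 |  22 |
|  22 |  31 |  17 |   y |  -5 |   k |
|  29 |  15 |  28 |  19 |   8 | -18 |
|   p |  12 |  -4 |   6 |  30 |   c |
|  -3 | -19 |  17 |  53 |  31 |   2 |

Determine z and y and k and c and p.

z = 0, y = 8, k = 8, c = 22, p = 15

Rows 2 and 4 both sum to 81, so that's the common total.
Column 1 has -5 + 23 + 22 + 29 − 3 = 66; the blank must be 81 − 66 = 15.
Row 1 has -5 + 16 + 24 + 1 + 45 = 81; the blank must be 81 − 81 = 0.
Column 4 has 0 − 5 + 19 + 6 + 53 = 73; the blank must be 81 − 73 = 8.
Row 5 has 15 + 12 − 4 + 6 + 30 = 59; the blank must be 81 − 59 = 22.
Row 3 has 22 + 31 + 17 + 8 − 5 = 73; the blank must be 81 − 73 = 8.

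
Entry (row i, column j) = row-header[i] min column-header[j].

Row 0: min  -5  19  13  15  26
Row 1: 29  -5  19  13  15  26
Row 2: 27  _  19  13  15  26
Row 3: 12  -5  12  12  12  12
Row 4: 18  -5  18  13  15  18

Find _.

-5

min(27, -5) = -5.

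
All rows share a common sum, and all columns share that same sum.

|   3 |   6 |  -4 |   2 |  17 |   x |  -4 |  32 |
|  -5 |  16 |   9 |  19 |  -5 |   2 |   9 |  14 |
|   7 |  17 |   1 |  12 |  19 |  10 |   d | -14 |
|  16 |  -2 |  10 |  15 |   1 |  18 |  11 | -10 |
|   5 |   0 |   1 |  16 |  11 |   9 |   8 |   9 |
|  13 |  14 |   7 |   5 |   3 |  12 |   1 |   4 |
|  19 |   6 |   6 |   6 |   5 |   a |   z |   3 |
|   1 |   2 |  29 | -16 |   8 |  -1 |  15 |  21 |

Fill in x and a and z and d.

x = 7, a = 2, z = 12, d = 7

Rows 2 and 4 both sum to 59, so that's the common total.
The known cells in row 3 total 52, leaving 59 − 52 = 7 for the blank.
The known cells in column 7 total 47, leaving 59 − 47 = 12 for the blank.
The known cells in row 7 total 57, leaving 59 − 57 = 2 for the blank.
The known cells in row 1 total 52, leaving 59 − 52 = 7 for the blank.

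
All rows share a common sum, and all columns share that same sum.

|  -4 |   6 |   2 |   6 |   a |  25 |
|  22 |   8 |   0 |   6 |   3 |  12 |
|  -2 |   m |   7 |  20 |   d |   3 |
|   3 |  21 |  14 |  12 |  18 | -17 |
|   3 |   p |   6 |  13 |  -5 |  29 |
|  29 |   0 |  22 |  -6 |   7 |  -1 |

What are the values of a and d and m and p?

Rows 2 and 4 both sum to 51, so that's the common total.
The known cells in row 1 total 35, leaving 51 − 35 = 16 for the blank.
The known cells in column 5 total 39, leaving 51 − 39 = 12 for the blank.
The known cells in row 3 total 40, leaving 51 − 40 = 11 for the blank.
The known cells in row 5 total 46, leaving 51 − 46 = 5 for the blank.

a = 16, d = 12, m = 11, p = 5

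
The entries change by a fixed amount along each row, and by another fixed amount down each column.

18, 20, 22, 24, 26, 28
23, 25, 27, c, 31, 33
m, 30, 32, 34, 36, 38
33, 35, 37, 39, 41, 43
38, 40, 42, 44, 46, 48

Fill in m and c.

Along each row the entries change by 2 per step; down each column they change by 5.
Row 3: from 30 at column 2, stepping by 2 to column 1 gives 28.
Row 2: from 23 at column 1, stepping by 2 to column 4 gives 29.

m = 28, c = 29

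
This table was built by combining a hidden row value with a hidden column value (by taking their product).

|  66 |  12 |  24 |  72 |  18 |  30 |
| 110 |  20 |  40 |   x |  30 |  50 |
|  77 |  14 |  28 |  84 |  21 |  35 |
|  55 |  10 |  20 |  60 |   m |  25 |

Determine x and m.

x = 120, m = 15

Each row is a constant multiple of every other row — this is a multiplication table with the headers hidden.
Row 2 is 110/66 = 5/3 times row 1, so its entry in column 4 is 72 × 5/3 = 120.
Row 4 is 55/66 = 5/6 times row 1, so its entry in column 5 is 18 × 5/6 = 15.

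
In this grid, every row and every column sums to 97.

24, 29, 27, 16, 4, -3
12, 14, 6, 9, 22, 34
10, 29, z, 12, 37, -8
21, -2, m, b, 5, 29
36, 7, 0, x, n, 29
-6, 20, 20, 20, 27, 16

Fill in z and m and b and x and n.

The known cells in column 5 total 95, leaving 97 − 95 = 2 for the blank.
The known cells in row 5 total 74, leaving 97 − 74 = 23 for the blank.
The known cells in column 4 total 80, leaving 97 − 80 = 17 for the blank.
The known cells in row 3 total 80, leaving 97 − 80 = 17 for the blank.
The known cells in row 4 total 70, leaving 97 − 70 = 27 for the blank.

z = 17, m = 27, b = 17, x = 23, n = 2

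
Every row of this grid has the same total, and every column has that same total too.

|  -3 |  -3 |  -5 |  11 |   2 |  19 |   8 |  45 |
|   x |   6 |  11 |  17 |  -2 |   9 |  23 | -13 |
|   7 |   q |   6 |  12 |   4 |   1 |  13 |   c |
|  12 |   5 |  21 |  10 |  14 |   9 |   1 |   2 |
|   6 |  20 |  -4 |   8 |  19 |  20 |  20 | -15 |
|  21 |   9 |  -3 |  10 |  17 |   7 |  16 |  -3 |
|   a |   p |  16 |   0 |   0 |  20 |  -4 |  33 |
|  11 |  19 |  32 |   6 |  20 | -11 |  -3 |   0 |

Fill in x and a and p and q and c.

x = 23, a = -3, p = 12, q = 6, c = 25

Rows 1 and 4 both sum to 74, so that's the common total.
The known cells in column 8 total 49, leaving 74 − 49 = 25 for the blank.
The known cells in row 3 total 68, leaving 74 − 68 = 6 for the blank.
The known cells in column 2 total 62, leaving 74 − 62 = 12 for the blank.
The known cells in row 7 total 77, leaving 74 − 77 = -3 for the blank.
The known cells in row 2 total 51, leaving 74 − 51 = 23 for the blank.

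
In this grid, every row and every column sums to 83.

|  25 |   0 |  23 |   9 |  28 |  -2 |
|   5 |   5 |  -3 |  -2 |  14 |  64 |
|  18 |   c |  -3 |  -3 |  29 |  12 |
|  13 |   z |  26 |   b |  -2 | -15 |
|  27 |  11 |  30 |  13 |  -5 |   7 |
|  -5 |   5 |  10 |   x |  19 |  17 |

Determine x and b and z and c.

Row 6: -5 + 5 + 10 + 19 + 17 = 46, so its missing entry is 83 − 46 = 37.
Column 4: 9 − 2 − 3 + 13 + 37 = 54, so its missing entry is 83 − 54 = 29.
Row 3: 18 − 3 − 3 + 29 + 12 = 53, so its missing entry is 83 − 53 = 30.
Row 4: 13 + 26 + 29 − 2 − 15 = 51, so its missing entry is 83 − 51 = 32.

x = 37, b = 29, z = 32, c = 30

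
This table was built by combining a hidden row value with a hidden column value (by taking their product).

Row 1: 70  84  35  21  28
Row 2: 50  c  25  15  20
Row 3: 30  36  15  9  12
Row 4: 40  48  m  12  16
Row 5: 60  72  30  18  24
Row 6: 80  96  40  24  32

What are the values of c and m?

Each row is a constant multiple of every other row — this is a multiplication table with the headers hidden.
Row 2 is 50/70 = 5/7 times row 1, so its entry in column 2 is 84 × 5/7 = 60.
Row 4 is 40/70 = 4/7 times row 1, so its entry in column 3 is 35 × 4/7 = 20.

c = 60, m = 20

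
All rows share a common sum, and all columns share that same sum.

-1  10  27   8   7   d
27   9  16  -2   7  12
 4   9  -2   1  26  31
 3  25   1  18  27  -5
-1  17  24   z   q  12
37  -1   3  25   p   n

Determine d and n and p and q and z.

Rows 2 and 3 both sum to 69, so that's the common total.
The known cells in column 4 total 50, leaving 69 − 50 = 19 for the blank.
The known cells in row 5 total 71, leaving 69 − 71 = -2 for the blank.
The known cells in column 5 total 65, leaving 69 − 65 = 4 for the blank.
The known cells in row 6 total 68, leaving 69 − 68 = 1 for the blank.
The known cells in row 1 total 51, leaving 69 − 51 = 18 for the blank.

d = 18, n = 1, p = 4, q = -2, z = 19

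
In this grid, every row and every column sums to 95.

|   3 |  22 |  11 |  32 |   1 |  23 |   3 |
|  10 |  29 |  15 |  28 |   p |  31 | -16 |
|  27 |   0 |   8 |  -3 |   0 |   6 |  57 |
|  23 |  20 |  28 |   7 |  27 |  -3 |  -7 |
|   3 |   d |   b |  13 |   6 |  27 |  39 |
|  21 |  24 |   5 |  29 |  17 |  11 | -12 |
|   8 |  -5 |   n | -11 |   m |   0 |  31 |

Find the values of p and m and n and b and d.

p = -2, m = 46, n = 26, b = 2, d = 5

Row 2: 10 + 29 + 15 + 28 + 31 − 16 = 97, so its missing entry is 95 − 97 = -2.
Column 5: 1 − 2 + 0 + 27 + 6 + 17 = 49, so its missing entry is 95 − 49 = 46.
Row 7: 8 − 5 − 11 + 46 + 0 + 31 = 69, so its missing entry is 95 − 69 = 26.
Column 3: 11 + 15 + 8 + 28 + 5 + 26 = 93, so its missing entry is 95 − 93 = 2.
Row 5: 3 + 2 + 13 + 6 + 27 + 39 = 90, so its missing entry is 95 − 90 = 5.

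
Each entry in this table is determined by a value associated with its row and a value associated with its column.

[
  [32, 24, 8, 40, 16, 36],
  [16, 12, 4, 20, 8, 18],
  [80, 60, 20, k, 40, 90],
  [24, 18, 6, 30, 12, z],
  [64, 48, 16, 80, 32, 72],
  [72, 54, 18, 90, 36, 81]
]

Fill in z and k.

z = 27, k = 100

Each row is a constant multiple of every other row — this is a multiplication table with the headers hidden.
Row 4 is 12/16 = 3/4 times row 1, so its entry in column 6 is 36 × 3/4 = 27.
Row 3 is 40/16 = 5/2 times row 1, so its entry in column 4 is 40 × 5/2 = 100.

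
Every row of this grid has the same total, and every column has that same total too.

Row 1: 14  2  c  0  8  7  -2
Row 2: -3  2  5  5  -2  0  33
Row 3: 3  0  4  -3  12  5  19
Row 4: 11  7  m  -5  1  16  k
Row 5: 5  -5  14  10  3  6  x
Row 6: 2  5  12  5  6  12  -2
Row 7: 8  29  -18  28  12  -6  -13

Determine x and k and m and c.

Rows 2 and 3 both sum to 40, so that's the common total.
Row 1 has 14 + 2 + 0 + 8 + 7 − 2 = 29; the blank must be 40 − 29 = 11.
Column 3 has 11 + 5 + 4 + 14 + 12 − 18 = 28; the blank must be 40 − 28 = 12.
Row 5 has 5 − 5 + 14 + 10 + 3 + 6 = 33; the blank must be 40 − 33 = 7.
Row 4 has 11 + 7 + 12 − 5 + 1 + 16 = 42; the blank must be 40 − 42 = -2.

x = 7, k = -2, m = 12, c = 11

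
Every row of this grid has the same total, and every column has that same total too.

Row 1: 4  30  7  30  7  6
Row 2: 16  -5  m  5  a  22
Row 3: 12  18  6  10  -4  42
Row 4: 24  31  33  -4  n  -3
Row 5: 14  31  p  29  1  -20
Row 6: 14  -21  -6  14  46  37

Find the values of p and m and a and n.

Rows 1 and 3 both sum to 84, so that's the common total.
Row 4 has 24 + 31 + 33 − 4 − 3 = 81; the blank must be 84 − 81 = 3.
Column 5 has 7 − 4 + 3 + 1 + 46 = 53; the blank must be 84 − 53 = 31.
Row 2 has 16 − 5 + 5 + 31 + 22 = 69; the blank must be 84 − 69 = 15.
Row 5 has 14 + 31 + 29 + 1 − 20 = 55; the blank must be 84 − 55 = 29.

p = 29, m = 15, a = 31, n = 3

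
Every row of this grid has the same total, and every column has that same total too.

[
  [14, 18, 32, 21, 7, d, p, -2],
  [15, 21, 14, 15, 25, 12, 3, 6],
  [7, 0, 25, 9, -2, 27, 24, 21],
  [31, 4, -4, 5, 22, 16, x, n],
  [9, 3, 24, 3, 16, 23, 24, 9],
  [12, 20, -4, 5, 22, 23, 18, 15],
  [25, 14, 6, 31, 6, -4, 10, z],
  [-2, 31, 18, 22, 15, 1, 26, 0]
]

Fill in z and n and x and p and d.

Rows 2 and 3 both sum to 111, so that's the common total.
Row 7: 25 + 14 + 6 + 31 + 6 − 4 + 10 = 88, so its missing entry is 111 − 88 = 23.
Column 8: -2 + 6 + 21 + 9 + 15 + 23 + 0 = 72, so its missing entry is 111 − 72 = 39.
Column 6: 12 + 27 + 16 + 23 + 23 − 4 + 1 = 98, so its missing entry is 111 − 98 = 13.
Row 1: 14 + 18 + 32 + 21 + 7 + 13 − 2 = 103, so its missing entry is 111 − 103 = 8.
Row 4: 31 + 4 − 4 + 5 + 22 + 16 + 39 = 113, so its missing entry is 111 − 113 = -2.

z = 23, n = 39, x = -2, p = 8, d = 13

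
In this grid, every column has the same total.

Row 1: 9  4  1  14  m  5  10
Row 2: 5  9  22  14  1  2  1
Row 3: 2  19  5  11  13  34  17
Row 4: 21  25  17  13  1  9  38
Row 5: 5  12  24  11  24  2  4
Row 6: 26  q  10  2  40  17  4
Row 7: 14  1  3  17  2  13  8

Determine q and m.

The complete columns each total 82.
Column 2 is missing 82 − 70 = 12 (since 4 + 9 + 19 + 25 + 12 + 1 = 70).
Column 5 is missing 82 − 81 = 1 (since 1 + 13 + 1 + 24 + 40 + 2 = 81).

q = 12, m = 1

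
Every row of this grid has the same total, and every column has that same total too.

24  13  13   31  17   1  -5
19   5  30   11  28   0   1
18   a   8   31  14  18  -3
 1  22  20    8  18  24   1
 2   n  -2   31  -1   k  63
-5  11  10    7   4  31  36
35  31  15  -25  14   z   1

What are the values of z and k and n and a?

z = 23, k = -3, n = 4, a = 8

Rows 1 and 2 both sum to 94, so that's the common total.
Row 3 has 18 + 8 + 31 + 14 + 18 − 3 = 86; the blank must be 94 − 86 = 8.
Column 2 has 13 + 5 + 8 + 22 + 11 + 31 = 90; the blank must be 94 − 90 = 4.
Row 5 has 2 + 4 − 2 + 31 − 1 + 63 = 97; the blank must be 94 − 97 = -3.
Row 7 has 35 + 31 + 15 − 25 + 14 + 1 = 71; the blank must be 94 − 71 = 23.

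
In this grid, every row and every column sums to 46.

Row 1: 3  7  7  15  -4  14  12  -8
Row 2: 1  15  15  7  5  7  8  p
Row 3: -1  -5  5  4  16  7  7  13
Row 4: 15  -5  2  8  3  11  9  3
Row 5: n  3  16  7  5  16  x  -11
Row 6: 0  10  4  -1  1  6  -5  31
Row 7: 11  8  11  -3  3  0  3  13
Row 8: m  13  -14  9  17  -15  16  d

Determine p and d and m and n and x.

p = -12, d = 17, m = 3, n = 14, x = -4

The known cells in column 7 total 50, leaving 46 − 50 = -4 for the blank.
The known cells in row 5 total 32, leaving 46 − 32 = 14 for the blank.
The known cells in column 1 total 43, leaving 46 − 43 = 3 for the blank.
The known cells in row 8 total 29, leaving 46 − 29 = 17 for the blank.
The known cells in row 2 total 58, leaving 46 − 58 = -12 for the blank.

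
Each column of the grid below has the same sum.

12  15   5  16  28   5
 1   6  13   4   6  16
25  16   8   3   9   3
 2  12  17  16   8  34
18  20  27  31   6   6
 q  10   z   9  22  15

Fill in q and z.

Columns 4 and 5 both add up to 79, so every column sums to 79.
Column 1: 12 + 1 + 25 + 2 + 18 = 58, so the missing entry is 79 − 58 = 21.
Column 3: 5 + 13 + 8 + 17 + 27 = 70, so the missing entry is 79 − 70 = 9.

q = 21, z = 9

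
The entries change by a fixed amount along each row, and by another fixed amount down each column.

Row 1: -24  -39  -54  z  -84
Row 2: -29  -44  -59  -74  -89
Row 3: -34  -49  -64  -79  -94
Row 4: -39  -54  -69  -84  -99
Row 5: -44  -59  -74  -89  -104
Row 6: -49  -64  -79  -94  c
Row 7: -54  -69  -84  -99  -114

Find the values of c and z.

c = -109, z = -69

Along each row the entries change by -15 per step; down each column they change by -5.
Row 6: from -49 at column 1, stepping by -15 to column 5 gives -109.
Row 1: from -24 at column 1, stepping by -15 to column 4 gives -69.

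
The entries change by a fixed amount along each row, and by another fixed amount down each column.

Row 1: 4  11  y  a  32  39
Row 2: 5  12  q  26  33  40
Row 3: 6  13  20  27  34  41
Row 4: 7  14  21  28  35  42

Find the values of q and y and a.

q = 19, y = 18, a = 25

Along each row the entries change by 7 per step; down each column they change by 1.
Row 2: from 5 at column 1, stepping by 7 to column 3 gives 19.
Row 1: from 4 at column 1, stepping by 7 to column 3 gives 18.
Row 1: from 4 at column 1, stepping by 7 to column 4 gives 25.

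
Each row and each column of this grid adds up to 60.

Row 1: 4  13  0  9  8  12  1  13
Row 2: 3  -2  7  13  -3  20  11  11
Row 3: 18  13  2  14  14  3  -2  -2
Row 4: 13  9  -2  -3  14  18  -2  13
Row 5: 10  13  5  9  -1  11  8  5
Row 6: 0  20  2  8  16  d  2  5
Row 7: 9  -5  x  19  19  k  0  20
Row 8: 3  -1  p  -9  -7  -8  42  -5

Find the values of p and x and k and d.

Row 6: 0 + 20 + 2 + 8 + 16 + 2 + 5 = 53, so its missing entry is 60 − 53 = 7.
Column 6: 12 + 20 + 3 + 18 + 11 + 7 − 8 = 63, so its missing entry is 60 − 63 = -3.
Row 7: 9 − 5 + 19 + 19 − 3 + 0 + 20 = 59, so its missing entry is 60 − 59 = 1.
Row 8: 3 − 1 − 9 − 7 − 8 + 42 − 5 = 15, so its missing entry is 60 − 15 = 45.

p = 45, x = 1, k = -3, d = 7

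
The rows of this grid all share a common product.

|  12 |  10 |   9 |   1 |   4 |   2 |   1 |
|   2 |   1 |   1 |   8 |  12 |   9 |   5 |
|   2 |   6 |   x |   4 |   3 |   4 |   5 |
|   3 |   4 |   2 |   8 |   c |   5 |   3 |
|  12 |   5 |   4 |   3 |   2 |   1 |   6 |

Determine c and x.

c = 3, x = 3

Rows 1 and 5 each multiply to 8640, so every row has product 8640.
Row 4: 3×4×2×8×5×3 = 2880, so the missing entry is 8640 ÷ 2880 = 3.
Row 3: 2×6×4×3×4×5 = 2880, so the missing entry is 8640 ÷ 2880 = 3.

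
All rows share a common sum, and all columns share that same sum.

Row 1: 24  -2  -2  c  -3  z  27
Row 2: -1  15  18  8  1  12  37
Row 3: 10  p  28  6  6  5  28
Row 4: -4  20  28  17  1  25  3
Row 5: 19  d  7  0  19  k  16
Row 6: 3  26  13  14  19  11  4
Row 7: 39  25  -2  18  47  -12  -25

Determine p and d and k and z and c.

Rows 2 and 4 both sum to 90, so that's the common total.
Row 3 has 10 + 28 + 6 + 6 + 5 + 28 = 83; the blank must be 90 − 83 = 7.
Column 4 has 8 + 6 + 17 + 0 + 14 + 18 = 63; the blank must be 90 − 63 = 27.
Row 1 has 24 − 2 − 2 + 27 − 3 + 27 = 71; the blank must be 90 − 71 = 19.
Column 6 has 19 + 12 + 5 + 25 + 11 − 12 = 60; the blank must be 90 − 60 = 30.
Row 5 has 19 + 7 + 0 + 19 + 30 + 16 = 91; the blank must be 90 − 91 = -1.

p = 7, d = -1, k = 30, z = 19, c = 27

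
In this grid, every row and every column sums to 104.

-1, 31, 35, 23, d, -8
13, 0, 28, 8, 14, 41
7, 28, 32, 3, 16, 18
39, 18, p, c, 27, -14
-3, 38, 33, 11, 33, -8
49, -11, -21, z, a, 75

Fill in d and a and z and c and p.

d = 24, a = -10, z = 22, c = 37, p = -3

The known cells in row 1 total 80, leaving 104 − 80 = 24 for the blank.
The known cells in column 5 total 114, leaving 104 − 114 = -10 for the blank.
The known cells in row 6 total 82, leaving 104 − 82 = 22 for the blank.
The known cells in column 4 total 67, leaving 104 − 67 = 37 for the blank.
The known cells in row 4 total 107, leaving 104 − 107 = -3 for the blank.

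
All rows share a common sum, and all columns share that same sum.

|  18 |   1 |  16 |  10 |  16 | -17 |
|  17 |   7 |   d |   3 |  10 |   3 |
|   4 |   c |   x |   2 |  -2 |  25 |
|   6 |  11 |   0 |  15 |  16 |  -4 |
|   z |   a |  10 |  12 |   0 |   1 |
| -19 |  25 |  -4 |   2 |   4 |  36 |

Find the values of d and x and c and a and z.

Rows 1 and 4 both sum to 44, so that's the common total.
The known cells in column 1 total 26, leaving 44 − 26 = 18 for the blank.
The known cells in row 2 total 40, leaving 44 − 40 = 4 for the blank.
The known cells in column 3 total 26, leaving 44 − 26 = 18 for the blank.
The known cells in row 3 total 47, leaving 44 − 47 = -3 for the blank.
The known cells in row 5 total 41, leaving 44 − 41 = 3 for the blank.

d = 4, x = 18, c = -3, a = 3, z = 18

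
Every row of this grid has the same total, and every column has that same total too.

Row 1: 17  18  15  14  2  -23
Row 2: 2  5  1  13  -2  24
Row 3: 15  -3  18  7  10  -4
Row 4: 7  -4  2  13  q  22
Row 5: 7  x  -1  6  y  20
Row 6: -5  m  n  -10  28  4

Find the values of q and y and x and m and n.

Rows 1 and 2 both sum to 43, so that's the common total.
The known cells in row 4 total 40, leaving 43 − 40 = 3 for the blank.
The known cells in column 5 total 41, leaving 43 − 41 = 2 for the blank.
The known cells in row 5 total 34, leaving 43 − 34 = 9 for the blank.
The known cells in column 2 total 25, leaving 43 − 25 = 18 for the blank.
The known cells in row 6 total 35, leaving 43 − 35 = 8 for the blank.

q = 3, y = 2, x = 9, m = 18, n = 8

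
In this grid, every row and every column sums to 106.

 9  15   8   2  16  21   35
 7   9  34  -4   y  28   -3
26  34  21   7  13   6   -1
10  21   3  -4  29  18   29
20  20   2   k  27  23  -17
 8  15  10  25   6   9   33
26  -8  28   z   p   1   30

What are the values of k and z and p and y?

k = 31, z = 49, p = -20, y = 35

The known cells in row 2 total 71, leaving 106 − 71 = 35 for the blank.
The known cells in column 5 total 126, leaving 106 − 126 = -20 for the blank.
The known cells in row 7 total 57, leaving 106 − 57 = 49 for the blank.
The known cells in row 5 total 75, leaving 106 − 75 = 31 for the blank.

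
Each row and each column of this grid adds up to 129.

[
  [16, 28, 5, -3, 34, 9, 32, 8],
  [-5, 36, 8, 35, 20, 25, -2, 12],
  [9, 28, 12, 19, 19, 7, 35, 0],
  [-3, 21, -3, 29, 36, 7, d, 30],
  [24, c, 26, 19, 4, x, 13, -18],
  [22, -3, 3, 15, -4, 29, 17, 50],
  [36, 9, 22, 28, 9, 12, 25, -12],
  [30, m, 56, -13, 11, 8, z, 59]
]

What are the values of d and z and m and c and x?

Column 6 has 9 + 25 + 7 + 7 + 29 + 12 + 8 = 97; the blank must be 129 − 97 = 32.
Row 4 has -3 + 21 − 3 + 29 + 36 + 7 + 30 = 117; the blank must be 129 − 117 = 12.
Column 7 has 32 − 2 + 35 + 12 + 13 + 17 + 25 = 132; the blank must be 129 − 132 = -3.
Row 8 has 30 + 56 − 13 + 11 + 8 − 3 + 59 = 148; the blank must be 129 − 148 = -19.
Row 5 has 24 + 26 + 19 + 4 + 32 + 13 − 18 = 100; the blank must be 129 − 100 = 29.

d = 12, z = -3, m = -19, c = 29, x = 32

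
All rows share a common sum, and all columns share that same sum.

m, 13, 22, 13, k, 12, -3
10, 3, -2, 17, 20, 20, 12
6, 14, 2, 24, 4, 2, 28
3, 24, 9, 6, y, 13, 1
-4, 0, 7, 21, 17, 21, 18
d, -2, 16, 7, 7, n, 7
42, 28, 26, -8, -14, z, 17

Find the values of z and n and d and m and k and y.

z = -11, n = 23, d = 22, m = 1, k = 22, y = 24

Rows 2 and 3 both sum to 80, so that's the common total.
Row 4 has 3 + 24 + 9 + 6 + 13 + 1 = 56; the blank must be 80 − 56 = 24.
Column 5 has 20 + 4 + 24 + 17 + 7 − 14 = 58; the blank must be 80 − 58 = 22.
Row 7 has 42 + 28 + 26 − 8 − 14 + 17 = 91; the blank must be 80 − 91 = -11.
Column 6 has 12 + 20 + 2 + 13 + 21 − 11 = 57; the blank must be 80 − 57 = 23.
Row 1 has 13 + 22 + 13 + 22 + 12 − 3 = 79; the blank must be 80 − 79 = 1.
Row 6 has -2 + 16 + 7 + 7 + 23 + 7 = 58; the blank must be 80 − 58 = 22.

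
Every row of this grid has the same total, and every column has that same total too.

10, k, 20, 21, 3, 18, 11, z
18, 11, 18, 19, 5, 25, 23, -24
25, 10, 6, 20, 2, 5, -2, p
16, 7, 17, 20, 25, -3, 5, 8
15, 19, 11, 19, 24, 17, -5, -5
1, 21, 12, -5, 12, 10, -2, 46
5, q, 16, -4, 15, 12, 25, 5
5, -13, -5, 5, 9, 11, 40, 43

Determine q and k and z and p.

q = 21, k = 19, z = -7, p = 29

Rows 2 and 4 both sum to 95, so that's the common total.
Row 7: 5 + 16 − 4 + 15 + 12 + 25 + 5 = 74, so its missing entry is 95 − 74 = 21.
Column 2: 11 + 10 + 7 + 19 + 21 + 21 − 13 = 76, so its missing entry is 95 − 76 = 19.
Row 1: 10 + 19 + 20 + 21 + 3 + 18 + 11 = 102, so its missing entry is 95 − 102 = -7.
Row 3: 25 + 10 + 6 + 20 + 2 + 5 − 2 = 66, so its missing entry is 95 − 66 = 29.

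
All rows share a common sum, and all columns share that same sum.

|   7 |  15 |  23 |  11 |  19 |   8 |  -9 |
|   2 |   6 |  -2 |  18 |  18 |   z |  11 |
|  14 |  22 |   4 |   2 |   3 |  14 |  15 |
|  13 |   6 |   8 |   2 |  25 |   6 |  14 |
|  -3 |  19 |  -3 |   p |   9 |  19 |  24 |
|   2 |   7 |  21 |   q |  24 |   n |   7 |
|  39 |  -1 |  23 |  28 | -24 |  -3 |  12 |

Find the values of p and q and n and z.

Rows 1 and 3 both sum to 74, so that's the common total.
Row 2 has 2 + 6 − 2 + 18 + 18 + 11 = 53; the blank must be 74 − 53 = 21.
Column 6 has 8 + 21 + 14 + 6 + 19 − 3 = 65; the blank must be 74 − 65 = 9.
Row 6 has 2 + 7 + 21 + 24 + 9 + 7 = 70; the blank must be 74 − 70 = 4.
Row 5 has -3 + 19 − 3 + 9 + 19 + 24 = 65; the blank must be 74 − 65 = 9.

p = 9, q = 4, n = 9, z = 21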